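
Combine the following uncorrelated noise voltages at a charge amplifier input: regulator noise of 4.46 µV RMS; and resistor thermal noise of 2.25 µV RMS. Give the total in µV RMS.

Uncorrelated sources add in power (mean-square): V_tot = √(ΣV_i²)
V_tot = √[(4.46×10⁻⁶)² + (2.25×10⁻⁶)²] = 5.00×10⁻⁶ V = 5.00 µV

5.00 µV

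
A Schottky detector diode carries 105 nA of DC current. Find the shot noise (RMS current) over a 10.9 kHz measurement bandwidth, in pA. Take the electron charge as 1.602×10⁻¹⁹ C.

19.1 pA

I_n = √(2qI·B)
2qI·B = 2 × 1.602×10⁻¹⁹ × 1.05×10⁻⁷ × 1.09×10⁴ = 3.67×10⁻²² A²
I_n = √(3.67×10⁻²²) = 1.91×10⁻¹¹ A = 19.1 pA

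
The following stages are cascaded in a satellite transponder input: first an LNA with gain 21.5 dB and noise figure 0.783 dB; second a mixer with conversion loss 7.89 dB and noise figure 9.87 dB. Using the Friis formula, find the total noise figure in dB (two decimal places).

1.00 dB

Convert to linear (a loss of L dB is a gain of −L dB): F_i = 10^(NF_i/10), G_i = 10^(G_i,dB/10)
  Stage 1: F_1 = 10^(0.783/10) = 1.198, G_1 = 10^(21.5/10) = 141.3
  Stage 2: F_2 = 10^(9.87/10) = 9.705, G_2 = 10^(−7.89/10) = 0.1626
Friis cascade:
  F = 1.198 + (9.705 − 1)/141.3 = 1.259
NF = 10 log₁₀(1.259) = 1.00 dB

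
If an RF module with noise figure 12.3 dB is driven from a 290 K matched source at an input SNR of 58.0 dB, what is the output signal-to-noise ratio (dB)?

By definition F = SNR_in/SNR_out, so in dB: SNR_out = SNR_in − NF
SNR_out = 58.0 − 12.3 = 45.7 dB

45.7 dB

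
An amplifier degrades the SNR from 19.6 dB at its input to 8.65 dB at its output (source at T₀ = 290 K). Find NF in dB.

NF (dB) = SNR_in(dB) − SNR_out(dB) when the source is at T₀
NF = 19.6 − 8.65 = 10.95 dB

10.95 dB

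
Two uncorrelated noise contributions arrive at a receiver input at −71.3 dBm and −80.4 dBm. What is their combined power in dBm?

−70.8 dBm

Convert to linear, add, convert back:
P₁ = 7.41×10⁻¹¹ W, P₂ = 9.12×10⁻¹² W
P_tot = 8.33×10⁻¹¹ W → 10 log₁₀(P_tot / 10⁻³) = −70.8 dBm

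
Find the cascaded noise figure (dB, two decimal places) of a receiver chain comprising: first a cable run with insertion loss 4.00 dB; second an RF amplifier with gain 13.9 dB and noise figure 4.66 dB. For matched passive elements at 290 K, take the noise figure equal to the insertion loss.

Convert to linear (a loss of L dB is a gain of −L dB): F_i = 10^(NF_i/10), G_i = 10^(G_i,dB/10)
  Stage 1: F_1 = 10^(4.00/10) = 2.512, G_1 = 10^(−4.00/10) = 0.3981
  Stage 2: F_2 = 10^(4.66/10) = 2.924, G_2 = 10^(13.9/10) = 24.55
Friis cascade:
  F = 2.512 + (2.924 − 1)/0.3981 = 7.345
NF = 10 log₁₀(7.345) = 8.66 dB

8.66 dB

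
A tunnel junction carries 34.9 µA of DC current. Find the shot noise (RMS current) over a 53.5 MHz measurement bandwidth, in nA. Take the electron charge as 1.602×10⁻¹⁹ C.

24.5 nA

I_n = √(2qI·B)
2qI·B = 2 × 1.602×10⁻¹⁹ × 3.49×10⁻⁵ × 5.35×10⁷ = 5.98×10⁻¹⁶ A²
I_n = √(5.98×10⁻¹⁶) = 2.45×10⁻⁸ A = 24.5 nA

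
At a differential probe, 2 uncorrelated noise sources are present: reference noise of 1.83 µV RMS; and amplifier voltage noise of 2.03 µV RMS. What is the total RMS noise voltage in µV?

2.73 µV

Uncorrelated sources add in power (mean-square): V_tot = √(ΣV_i²)
V_tot = √[(1.83×10⁻⁶)² + (2.03×10⁻⁶)²] = 2.73×10⁻⁶ V = 2.73 µV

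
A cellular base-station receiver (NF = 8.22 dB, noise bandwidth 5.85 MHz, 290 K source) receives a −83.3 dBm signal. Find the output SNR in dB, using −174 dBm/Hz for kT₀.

Noise floor: N = −174 + 10 log₁₀(B) + NF
10 log₁₀(5.85×10⁶) = 67.67 dB
N = −174 + 67.67 + 8.22 = −98.11 dBm
SNR = P_sig − N = −83.3 − (−98.11) = 14.81 dB → 14.8 dB

14.8 dB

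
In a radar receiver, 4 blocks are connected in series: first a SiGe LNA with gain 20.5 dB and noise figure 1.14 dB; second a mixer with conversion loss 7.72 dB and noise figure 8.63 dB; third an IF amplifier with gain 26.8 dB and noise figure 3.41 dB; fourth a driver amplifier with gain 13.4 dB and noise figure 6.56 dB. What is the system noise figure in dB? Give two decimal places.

Convert to linear (a loss of L dB is a gain of −L dB): F_i = 10^(NF_i/10), G_i = 10^(G_i,dB/10)
  Stage 1: F_1 = 10^(1.14/10) = 1.300, G_1 = 10^(20.5/10) = 112.2
  Stage 2: F_2 = 10^(8.63/10) = 7.295, G_2 = 10^(−7.72/10) = 0.1690
  Stage 3: F_3 = 10^(3.41/10) = 2.193, G_3 = 10^(26.8/10) = 478.6
  Stage 4: F_4 = 10^(6.56/10) = 4.529, G_4 = 10^(13.4/10) = 21.88
Friis cascade:
  F = 1.300 + (7.295 − 1)/112.2 + (2.193 − 1)/18.97 + (4.529 − 1)/9078 = 1.420
NF = 10 log₁₀(1.420) = 1.52 dB

1.52 dB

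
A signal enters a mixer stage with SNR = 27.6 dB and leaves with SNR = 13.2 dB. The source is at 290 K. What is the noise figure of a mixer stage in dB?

NF (dB) = SNR_in(dB) − SNR_out(dB) when the source is at T₀
NF = 27.6 − 13.2 = 14.4 dB

14.4 dB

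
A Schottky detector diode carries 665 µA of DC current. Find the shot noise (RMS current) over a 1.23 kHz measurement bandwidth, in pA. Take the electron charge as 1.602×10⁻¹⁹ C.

I_n = √(2qI·B)
2qI·B = 2 × 1.602×10⁻¹⁹ × 6.65×10⁻⁴ × 1.23×10³ = 2.62×10⁻¹⁹ A²
I_n = √(2.62×10⁻¹⁹) = 5.12×10⁻¹⁰ A = 512 pA

512 pA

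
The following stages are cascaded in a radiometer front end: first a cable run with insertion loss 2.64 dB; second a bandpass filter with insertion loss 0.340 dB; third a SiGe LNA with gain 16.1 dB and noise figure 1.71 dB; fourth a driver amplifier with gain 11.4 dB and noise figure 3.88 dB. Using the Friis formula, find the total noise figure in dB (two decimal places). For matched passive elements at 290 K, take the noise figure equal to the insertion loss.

4.79 dB

Convert to linear (a loss of L dB is a gain of −L dB): F_i = 10^(NF_i/10), G_i = 10^(G_i,dB/10)
  Stage 1: F_1 = 10^(2.64/10) = 1.837, G_1 = 10^(−2.64/10) = 0.5445
  Stage 2: F_2 = 10^(0.340/10) = 1.081, G_2 = 10^(−0.340/10) = 0.9247
  Stage 3: F_3 = 10^(1.71/10) = 1.483, G_3 = 10^(16.1/10) = 40.74
  Stage 4: F_4 = 10^(3.88/10) = 2.443, G_4 = 10^(11.4/10) = 13.80
Friis cascade:
  F = 1.837 + (1.081 − 1)/0.5445 + (1.483 − 1)/0.5035 + (2.443 − 1)/20.51 = 3.015
NF = 10 log₁₀(3.015) = 4.79 dB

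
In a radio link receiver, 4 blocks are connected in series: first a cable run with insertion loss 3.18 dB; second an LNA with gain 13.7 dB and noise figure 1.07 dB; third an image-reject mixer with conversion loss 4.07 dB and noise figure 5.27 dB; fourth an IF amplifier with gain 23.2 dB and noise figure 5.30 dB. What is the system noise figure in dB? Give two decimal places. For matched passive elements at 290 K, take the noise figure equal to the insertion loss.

Convert to linear (a loss of L dB is a gain of −L dB): F_i = 10^(NF_i/10), G_i = 10^(G_i,dB/10)
  Stage 1: F_1 = 10^(3.18/10) = 2.080, G_1 = 10^(−3.18/10) = 0.4808
  Stage 2: F_2 = 10^(1.07/10) = 1.279, G_2 = 10^(13.7/10) = 23.44
  Stage 3: F_3 = 10^(5.27/10) = 3.365, G_3 = 10^(−4.07/10) = 0.3917
  Stage 4: F_4 = 10^(5.30/10) = 3.388, G_4 = 10^(23.2/10) = 208.9
Friis cascade:
  F = 2.080 + (1.279 − 1)/0.4808 + (3.365 − 1)/11.27 + (3.388 − 1)/4.416 = 3.411
NF = 10 log₁₀(3.411) = 5.33 dB

5.33 dB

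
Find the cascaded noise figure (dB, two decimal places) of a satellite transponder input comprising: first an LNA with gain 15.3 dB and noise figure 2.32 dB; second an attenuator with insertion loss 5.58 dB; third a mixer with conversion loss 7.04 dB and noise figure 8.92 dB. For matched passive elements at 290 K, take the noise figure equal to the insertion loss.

Convert to linear (a loss of L dB is a gain of −L dB): F_i = 10^(NF_i/10), G_i = 10^(G_i,dB/10)
  Stage 1: F_1 = 10^(2.32/10) = 1.706, G_1 = 10^(15.3/10) = 33.88
  Stage 2: F_2 = 10^(5.58/10) = 3.614, G_2 = 10^(−5.58/10) = 0.2767
  Stage 3: F_3 = 10^(8.92/10) = 7.798, G_3 = 10^(−7.04/10) = 0.1977
Friis cascade:
  F = 1.706 + (3.614 − 1)/33.88 + (7.798 − 1)/9.376 = 2.508
NF = 10 log₁₀(2.508) = 3.99 dB

3.99 dB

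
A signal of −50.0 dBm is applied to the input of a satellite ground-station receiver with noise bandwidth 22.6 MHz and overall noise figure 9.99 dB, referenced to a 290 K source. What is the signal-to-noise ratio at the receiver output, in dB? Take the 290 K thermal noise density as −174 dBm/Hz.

Noise floor: N = −174 + 10 log₁₀(B) + NF
10 log₁₀(2.26×10⁷) = 73.54 dB
N = −174 + 73.54 + 9.99 = −90.47 dBm
SNR = P_sig − N = −50.0 − (−90.47) = 40.47 dB → 40.5 dB

40.5 dB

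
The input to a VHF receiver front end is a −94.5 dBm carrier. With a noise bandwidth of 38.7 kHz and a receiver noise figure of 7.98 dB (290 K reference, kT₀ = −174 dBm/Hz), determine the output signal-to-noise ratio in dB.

Noise floor: N = −174 + 10 log₁₀(B) + NF
10 log₁₀(3.87×10⁴) = 45.88 dB
N = −174 + 45.88 + 7.98 = −120.14 dBm
SNR = P_sig − N = −94.5 − (−120.14) = 25.64 dB → 25.6 dB

25.6 dB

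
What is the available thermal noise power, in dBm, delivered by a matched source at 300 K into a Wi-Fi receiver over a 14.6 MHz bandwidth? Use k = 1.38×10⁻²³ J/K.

−102.2 dBm

P_n = kTB = 1.38×10⁻²³ × 300 × 1.46×10⁷ = 6.04×10⁻¹⁴ W
In dBm: 10 log₁₀(6.04×10⁻¹⁴ / 10⁻³) = −102.2 dBm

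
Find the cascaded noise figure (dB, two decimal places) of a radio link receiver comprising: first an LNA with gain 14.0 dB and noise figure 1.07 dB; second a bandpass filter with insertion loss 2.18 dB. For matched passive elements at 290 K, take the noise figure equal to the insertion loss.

1.16 dB

Convert to linear (a loss of L dB is a gain of −L dB): F_i = 10^(NF_i/10), G_i = 10^(G_i,dB/10)
  Stage 1: F_1 = 10^(1.07/10) = 1.279, G_1 = 10^(14.0/10) = 25.12
  Stage 2: F_2 = 10^(2.18/10) = 1.652, G_2 = 10^(−2.18/10) = 0.6053
Friis cascade:
  F = 1.279 + (1.652 − 1)/25.12 = 1.305
NF = 10 log₁₀(1.305) = 1.16 dB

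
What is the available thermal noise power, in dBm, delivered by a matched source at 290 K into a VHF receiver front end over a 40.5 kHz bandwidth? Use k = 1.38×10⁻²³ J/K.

−127.9 dBm

P_n = kTB = 1.38×10⁻²³ × 290 × 4.05×10⁴ = 1.62×10⁻¹⁶ W
In dBm: 10 log₁₀(1.62×10⁻¹⁶ / 10⁻³) = −127.9 dBm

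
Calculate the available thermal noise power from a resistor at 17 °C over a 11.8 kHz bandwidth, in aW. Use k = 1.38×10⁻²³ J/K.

T = 17 °C + 273.15 = 290.15 K
P_n = kTB = 1.38×10⁻²³ × 290.15 × 1.18×10⁴ = 4.72×10⁻¹⁷ W = 47.2 aW

47.2 aW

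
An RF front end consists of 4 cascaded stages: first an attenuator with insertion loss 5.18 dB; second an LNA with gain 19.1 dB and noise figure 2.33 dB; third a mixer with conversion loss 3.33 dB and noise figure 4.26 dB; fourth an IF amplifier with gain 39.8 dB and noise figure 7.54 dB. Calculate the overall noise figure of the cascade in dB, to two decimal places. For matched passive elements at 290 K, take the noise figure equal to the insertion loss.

Convert to linear (a loss of L dB is a gain of −L dB): F_i = 10^(NF_i/10), G_i = 10^(G_i,dB/10)
  Stage 1: F_1 = 10^(5.18/10) = 3.296, G_1 = 10^(−5.18/10) = 0.3034
  Stage 2: F_2 = 10^(2.33/10) = 1.710, G_2 = 10^(19.1/10) = 81.28
  Stage 3: F_3 = 10^(4.26/10) = 2.667, G_3 = 10^(−3.33/10) = 0.4645
  Stage 4: F_4 = 10^(7.54/10) = 5.675, G_4 = 10^(39.8/10) = 9550
Friis cascade:
  F = 3.296 + (1.710 − 1)/0.3034 + (2.667 − 1)/24.66 + (5.675 − 1)/11.46 = 6.112
NF = 10 log₁₀(6.112) = 7.86 dB

7.86 dB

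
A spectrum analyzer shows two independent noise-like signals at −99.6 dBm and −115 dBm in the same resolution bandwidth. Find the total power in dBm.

Convert to linear, add, convert back:
P₁ = 1.10×10⁻¹³ W, P₂ = 3.16×10⁻¹⁵ W
P_tot = 1.13×10⁻¹³ W → 10 log₁₀(P_tot / 10⁻³) = −99.5 dBm

−99.5 dBm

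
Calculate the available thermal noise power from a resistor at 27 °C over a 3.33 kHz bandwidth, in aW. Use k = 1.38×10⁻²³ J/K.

13.8 aW

T = 27 °C + 273.15 = 300.15 K
P_n = kTB = 1.38×10⁻²³ × 300.15 × 3.33×10³ = 1.38×10⁻¹⁷ W = 13.8 aW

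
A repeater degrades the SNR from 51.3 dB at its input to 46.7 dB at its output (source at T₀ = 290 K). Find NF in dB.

NF (dB) = SNR_in(dB) − SNR_out(dB) when the source is at T₀
NF = 51.3 − 46.7 = 4.6 dB

4.6 dB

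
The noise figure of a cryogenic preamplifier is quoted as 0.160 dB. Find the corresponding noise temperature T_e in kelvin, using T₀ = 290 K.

F = 10^(0.160/10) = 1.03753
T_e = (F − 1)·T₀ = (1.03753 − 1) × 290 = 10.9 K

10.9 K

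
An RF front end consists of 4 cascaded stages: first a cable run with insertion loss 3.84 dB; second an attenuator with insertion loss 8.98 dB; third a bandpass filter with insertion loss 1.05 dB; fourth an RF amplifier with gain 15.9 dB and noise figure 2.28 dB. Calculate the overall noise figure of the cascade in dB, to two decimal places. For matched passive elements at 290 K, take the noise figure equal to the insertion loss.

Convert to linear (a loss of L dB is a gain of −L dB): F_i = 10^(NF_i/10), G_i = 10^(G_i,dB/10)
  Stage 1: F_1 = 10^(3.84/10) = 2.421, G_1 = 10^(−3.84/10) = 0.4130
  Stage 2: F_2 = 10^(8.98/10) = 7.907, G_2 = 10^(−8.98/10) = 0.1265
  Stage 3: F_3 = 10^(1.05/10) = 1.274, G_3 = 10^(−1.05/10) = 0.7852
  Stage 4: F_4 = 10^(2.28/10) = 1.690, G_4 = 10^(15.9/10) = 38.90
Friis cascade:
  F = 2.421 + (7.907 − 1)/0.4130 + (1.274 − 1)/0.05224 + (1.690 − 1)/0.04102 = 41.21
NF = 10 log₁₀(41.21) = 16.15 dB

16.15 dB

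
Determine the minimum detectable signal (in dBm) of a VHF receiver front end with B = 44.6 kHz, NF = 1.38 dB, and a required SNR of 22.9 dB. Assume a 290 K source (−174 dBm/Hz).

−103.2 dBm

Sensitivity = −174 + 10 log₁₀(B) + NF + SNR_min
= −174 + 46.49 + 1.38 + 22.9
= −103.23 dBm → −103.2 dBm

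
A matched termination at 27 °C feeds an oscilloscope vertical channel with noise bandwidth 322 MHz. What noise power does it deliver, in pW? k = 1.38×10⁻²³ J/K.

T = 27 °C + 273.15 = 300.15 K
P_n = kTB = 1.38×10⁻²³ × 300.15 × 3.22×10⁸ = 1.33×10⁻¹² W = 1.33 pW

1.33 pW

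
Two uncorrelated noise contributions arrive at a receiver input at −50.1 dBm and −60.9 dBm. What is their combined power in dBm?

−49.8 dBm

Convert to linear, add, convert back:
P₁ = 9.77×10⁻⁹ W, P₂ = 8.13×10⁻¹⁰ W
P_tot = 1.06×10⁻⁸ W → 10 log₁₀(P_tot / 10⁻³) = −49.8 dBm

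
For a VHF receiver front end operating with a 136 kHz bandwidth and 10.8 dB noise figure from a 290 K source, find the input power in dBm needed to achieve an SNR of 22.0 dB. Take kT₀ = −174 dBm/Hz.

Sensitivity = −174 + 10 log₁₀(B) + NF + SNR_min
= −174 + 51.34 + 10.8 + 22.0
= −89.86 dBm → −89.9 dBm

−89.9 dBm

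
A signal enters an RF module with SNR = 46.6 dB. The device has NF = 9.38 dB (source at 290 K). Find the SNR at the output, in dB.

By definition F = SNR_in/SNR_out, so in dB: SNR_out = SNR_in − NF
SNR_out = 46.6 − 9.38 = 37.22 dB

37.22 dB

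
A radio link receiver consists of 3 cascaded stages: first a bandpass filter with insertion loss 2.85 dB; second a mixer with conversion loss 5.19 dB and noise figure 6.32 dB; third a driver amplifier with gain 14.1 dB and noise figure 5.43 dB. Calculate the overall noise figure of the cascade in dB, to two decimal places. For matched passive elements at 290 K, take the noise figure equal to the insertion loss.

Convert to linear (a loss of L dB is a gain of −L dB): F_i = 10^(NF_i/10), G_i = 10^(G_i,dB/10)
  Stage 1: F_1 = 10^(2.85/10) = 1.928, G_1 = 10^(−2.85/10) = 0.5188
  Stage 2: F_2 = 10^(6.32/10) = 4.285, G_2 = 10^(−5.19/10) = 0.3027
  Stage 3: F_3 = 10^(5.43/10) = 3.491, G_3 = 10^(14.1/10) = 25.70
Friis cascade:
  F = 1.928 + (4.285 − 1)/0.5188 + (3.491 − 1)/0.1570 = 24.13
NF = 10 log₁₀(24.13) = 13.82 dB

13.82 dB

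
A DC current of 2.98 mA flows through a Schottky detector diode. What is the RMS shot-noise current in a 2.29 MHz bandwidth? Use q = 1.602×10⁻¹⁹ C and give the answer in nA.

46.8 nA

I_n = √(2qI·B)
2qI·B = 2 × 1.602×10⁻¹⁹ × 2.98×10⁻³ × 2.29×10⁶ = 2.19×10⁻¹⁵ A²
I_n = √(2.19×10⁻¹⁵) = 4.68×10⁻⁸ A = 46.8 nA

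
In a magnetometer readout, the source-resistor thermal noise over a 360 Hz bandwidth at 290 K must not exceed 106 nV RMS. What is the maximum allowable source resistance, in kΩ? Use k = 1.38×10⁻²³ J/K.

Johnson–Nyquist: V_n = √(4kTRB) ⇒ R = V_n² / (4kTB)
4kTB = 4 × 1.38×10⁻²³ × 290 × 3.60×10² = 5.76×10⁻¹⁸
R = (1.06×10⁻⁷)² / 5.76×10⁻¹⁸ = 1.95×10³ Ω = 1.95 kΩ

1.95 kΩ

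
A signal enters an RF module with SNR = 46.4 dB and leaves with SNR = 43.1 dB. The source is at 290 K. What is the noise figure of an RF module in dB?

3.3 dB

NF (dB) = SNR_in(dB) − SNR_out(dB) when the source is at T₀
NF = 46.4 − 43.1 = 3.3 dB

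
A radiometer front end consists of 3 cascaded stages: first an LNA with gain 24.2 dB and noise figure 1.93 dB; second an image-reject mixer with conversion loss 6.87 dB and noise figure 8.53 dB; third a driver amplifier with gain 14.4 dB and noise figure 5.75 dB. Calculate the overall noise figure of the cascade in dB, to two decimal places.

2.13 dB

Convert to linear (a loss of L dB is a gain of −L dB): F_i = 10^(NF_i/10), G_i = 10^(G_i,dB/10)
  Stage 1: F_1 = 10^(1.93/10) = 1.560, G_1 = 10^(24.2/10) = 263.0
  Stage 2: F_2 = 10^(8.53/10) = 7.129, G_2 = 10^(−6.87/10) = 0.2056
  Stage 3: F_3 = 10^(5.75/10) = 3.758, G_3 = 10^(14.4/10) = 27.54
Friis cascade:
  F = 1.560 + (7.129 − 1)/263.0 + (3.758 − 1)/54.08 = 1.634
NF = 10 log₁₀(1.634) = 2.13 dB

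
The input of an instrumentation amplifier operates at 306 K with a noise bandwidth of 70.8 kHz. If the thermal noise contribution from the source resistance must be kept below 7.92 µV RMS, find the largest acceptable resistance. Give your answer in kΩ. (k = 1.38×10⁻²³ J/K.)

52.5 kΩ

Johnson–Nyquist: V_n = √(4kTRB) ⇒ R = V_n² / (4kTB)
4kTB = 4 × 1.38×10⁻²³ × 306 × 7.08×10⁴ = 1.20×10⁻¹⁵
R = (7.92×10⁻⁶)² / 1.20×10⁻¹⁵ = 5.25×10⁴ Ω = 52.5 kΩ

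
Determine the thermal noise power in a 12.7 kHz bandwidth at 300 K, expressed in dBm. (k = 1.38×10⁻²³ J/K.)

−132.8 dBm

P_n = kTB = 1.38×10⁻²³ × 300 × 1.27×10⁴ = 5.26×10⁻¹⁷ W
In dBm: 10 log₁₀(5.26×10⁻¹⁷ / 10⁻³) = −132.8 dBm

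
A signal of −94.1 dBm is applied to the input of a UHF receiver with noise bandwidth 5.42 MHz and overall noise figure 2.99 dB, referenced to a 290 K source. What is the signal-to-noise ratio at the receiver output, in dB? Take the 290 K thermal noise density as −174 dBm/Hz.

Noise floor: N = −174 + 10 log₁₀(B) + NF
10 log₁₀(5.42×10⁶) = 67.34 dB
N = −174 + 67.34 + 2.99 = −103.67 dBm
SNR = P_sig − N = −94.1 − (−103.67) = 9.57 dB → 9.6 dB

9.6 dB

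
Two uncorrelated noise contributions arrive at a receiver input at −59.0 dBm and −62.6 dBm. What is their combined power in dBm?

Convert to linear, add, convert back:
P₁ = 1.26×10⁻⁹ W, P₂ = 5.50×10⁻¹⁰ W
P_tot = 1.81×10⁻⁹ W → 10 log₁₀(P_tot / 10⁻³) = −57.4 dBm

−57.4 dBm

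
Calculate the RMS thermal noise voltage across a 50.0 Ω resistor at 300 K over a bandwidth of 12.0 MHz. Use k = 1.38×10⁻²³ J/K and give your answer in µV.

V_n = √(4kTRB)
4kTRB = 4 × 1.38×10⁻²³ × 300 × 5.00×10¹ × 1.20×10⁷ = 9.94×10⁻¹² V²
V_n = √(9.94×10⁻¹²) = 3.15×10⁻⁶ V = 3.15 µV

3.15 µV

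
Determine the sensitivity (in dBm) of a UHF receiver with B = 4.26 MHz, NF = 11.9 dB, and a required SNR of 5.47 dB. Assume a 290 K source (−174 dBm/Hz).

−90.3 dBm

Sensitivity = −174 + 10 log₁₀(B) + NF + SNR_min
= −174 + 66.29 + 11.9 + 5.47
= −90.34 dBm → −90.3 dBm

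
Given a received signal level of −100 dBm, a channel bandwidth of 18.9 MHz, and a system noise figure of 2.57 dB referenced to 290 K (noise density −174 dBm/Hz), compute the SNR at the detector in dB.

Noise floor: N = −174 + 10 log₁₀(B) + NF
10 log₁₀(1.89×10⁷) = 72.76 dB
N = −174 + 72.76 + 2.57 = −98.67 dBm
SNR = P_sig − N = −100 − (−98.67) = −1.33 dB → −1.3 dB

−1.3 dB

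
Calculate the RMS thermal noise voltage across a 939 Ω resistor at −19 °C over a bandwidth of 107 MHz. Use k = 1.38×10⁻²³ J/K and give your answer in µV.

37.5 µV

T = −19 °C + 273.15 = 254.15 K
V_n = √(4kTRB)
4kTRB = 4 × 1.38×10⁻²³ × 254.15 × 9.39×10² × 1.07×10⁸ = 1.41×10⁻⁹ V²
V_n = √(1.41×10⁻⁹) = 3.75×10⁻⁵ V = 37.5 µV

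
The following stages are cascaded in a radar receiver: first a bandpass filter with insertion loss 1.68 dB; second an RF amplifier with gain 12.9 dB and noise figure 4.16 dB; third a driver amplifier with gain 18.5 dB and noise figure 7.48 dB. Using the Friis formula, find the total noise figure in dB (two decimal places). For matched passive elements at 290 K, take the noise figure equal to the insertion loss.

6.22 dB

Convert to linear (a loss of L dB is a gain of −L dB): F_i = 10^(NF_i/10), G_i = 10^(G_i,dB/10)
  Stage 1: F_1 = 10^(1.68/10) = 1.472, G_1 = 10^(−1.68/10) = 0.6792
  Stage 2: F_2 = 10^(4.16/10) = 2.606, G_2 = 10^(12.9/10) = 19.50
  Stage 3: F_3 = 10^(7.48/10) = 5.598, G_3 = 10^(18.5/10) = 70.79
Friis cascade:
  F = 1.472 + (2.606 − 1)/0.6792 + (5.598 − 1)/13.24 = 4.184
NF = 10 log₁₀(4.184) = 6.22 dB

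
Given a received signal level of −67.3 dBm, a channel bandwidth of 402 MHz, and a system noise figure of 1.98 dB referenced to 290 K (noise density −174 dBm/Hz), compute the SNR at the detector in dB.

Noise floor: N = −174 + 10 log₁₀(B) + NF
10 log₁₀(4.02×10⁸) = 86.04 dB
N = −174 + 86.04 + 1.98 = −85.98 dBm
SNR = P_sig − N = −67.3 − (−85.98) = 18.68 dB → 18.7 dB

18.7 dB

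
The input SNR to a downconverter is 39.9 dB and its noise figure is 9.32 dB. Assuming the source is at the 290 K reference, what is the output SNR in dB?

By definition F = SNR_in/SNR_out, so in dB: SNR_out = SNR_in − NF
SNR_out = 39.9 − 9.32 = 30.58 dB

30.58 dB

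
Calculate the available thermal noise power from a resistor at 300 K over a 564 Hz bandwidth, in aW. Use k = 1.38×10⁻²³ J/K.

P_n = kTB = 1.38×10⁻²³ × 300 × 5.64×10² = 2.33×10⁻¹⁸ W = 2.33 aW

2.33 aW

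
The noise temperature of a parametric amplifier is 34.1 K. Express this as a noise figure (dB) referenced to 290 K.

F = 1 + T_e/T₀ = 1 + 34.1/290 = 1.11759
NF = 10 log₁₀(1.11759) = 0.483 dB

0.483 dB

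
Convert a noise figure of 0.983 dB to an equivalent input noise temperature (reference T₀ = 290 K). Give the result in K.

F = 10^(0.983/10) = 1.25401
T_e = (F − 1)·T₀ = (1.25401 − 1) × 290 = 73.7 K

73.7 K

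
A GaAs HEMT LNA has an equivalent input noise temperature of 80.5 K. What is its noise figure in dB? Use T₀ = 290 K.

1.06 dB

F = 1 + T_e/T₀ = 1 + 80.5/290 = 1.27759
NF = 10 log₁₀(1.27759) = 1.06 dB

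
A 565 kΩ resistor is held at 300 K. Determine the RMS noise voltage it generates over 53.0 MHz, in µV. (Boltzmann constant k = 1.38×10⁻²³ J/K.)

704 µV

V_n = √(4kTRB)
4kTRB = 4 × 1.38×10⁻²³ × 300 × 5.65×10⁵ × 5.30×10⁷ = 4.96×10⁻⁷ V²
V_n = √(4.96×10⁻⁷) = 7.04×10⁻⁴ V = 704 µV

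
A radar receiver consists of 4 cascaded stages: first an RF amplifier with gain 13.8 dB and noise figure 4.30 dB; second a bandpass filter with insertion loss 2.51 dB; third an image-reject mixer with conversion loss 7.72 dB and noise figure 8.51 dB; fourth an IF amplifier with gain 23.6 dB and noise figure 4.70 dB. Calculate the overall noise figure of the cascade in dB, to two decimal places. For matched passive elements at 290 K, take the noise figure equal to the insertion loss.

Convert to linear (a loss of L dB is a gain of −L dB): F_i = 10^(NF_i/10), G_i = 10^(G_i,dB/10)
  Stage 1: F_1 = 10^(4.30/10) = 2.692, G_1 = 10^(13.8/10) = 23.99
  Stage 2: F_2 = 10^(2.51/10) = 1.782, G_2 = 10^(−2.51/10) = 0.5610
  Stage 3: F_3 = 10^(8.51/10) = 7.096, G_3 = 10^(−7.72/10) = 0.1690
  Stage 4: F_4 = 10^(4.70/10) = 2.951, G_4 = 10^(23.6/10) = 229.1
Friis cascade:
  F = 2.692 + (1.782 − 1)/23.99 + (7.096 − 1)/13.46 + (2.951 − 1)/2.275 = 4.035
NF = 10 log₁₀(4.035) = 6.06 dB

6.06 dB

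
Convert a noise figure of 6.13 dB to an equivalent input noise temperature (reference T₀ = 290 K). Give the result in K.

900 K

F = 10^(6.13/10) = 4.10204
T_e = (F − 1)·T₀ = (4.10204 − 1) × 290 = 900 K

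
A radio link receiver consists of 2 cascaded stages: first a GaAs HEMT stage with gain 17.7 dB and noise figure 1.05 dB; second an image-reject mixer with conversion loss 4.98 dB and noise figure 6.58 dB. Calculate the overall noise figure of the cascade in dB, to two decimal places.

1.25 dB

Convert to linear (a loss of L dB is a gain of −L dB): F_i = 10^(NF_i/10), G_i = 10^(G_i,dB/10)
  Stage 1: F_1 = 10^(1.05/10) = 1.274, G_1 = 10^(17.7/10) = 58.88
  Stage 2: F_2 = 10^(6.58/10) = 4.550, G_2 = 10^(−4.98/10) = 0.3177
Friis cascade:
  F = 1.274 + (4.550 − 1)/58.88 = 1.334
NF = 10 log₁₀(1.334) = 1.25 dB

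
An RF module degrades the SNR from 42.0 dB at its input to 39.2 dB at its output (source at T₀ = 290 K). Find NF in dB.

2.8 dB

NF (dB) = SNR_in(dB) − SNR_out(dB) when the source is at T₀
NF = 42.0 − 39.2 = 2.8 dB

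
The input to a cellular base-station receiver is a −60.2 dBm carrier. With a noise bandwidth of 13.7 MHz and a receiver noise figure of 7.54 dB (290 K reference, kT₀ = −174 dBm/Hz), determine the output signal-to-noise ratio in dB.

Noise floor: N = −174 + 10 log₁₀(B) + NF
10 log₁₀(1.37×10⁷) = 71.37 dB
N = −174 + 71.37 + 7.54 = −95.09 dBm
SNR = P_sig − N = −60.2 − (−95.09) = 34.89 dB → 34.9 dB

34.9 dB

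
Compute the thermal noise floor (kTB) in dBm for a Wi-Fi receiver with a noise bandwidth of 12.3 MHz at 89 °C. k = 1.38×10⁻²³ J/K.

−102.1 dBm

T = 89 °C + 273.15 = 362.15 K
P_n = kTB = 1.38×10⁻²³ × 362.15 × 1.23×10⁷ = 6.15×10⁻¹⁴ W
In dBm: 10 log₁₀(6.15×10⁻¹⁴ / 10⁻³) = −102.1 dBm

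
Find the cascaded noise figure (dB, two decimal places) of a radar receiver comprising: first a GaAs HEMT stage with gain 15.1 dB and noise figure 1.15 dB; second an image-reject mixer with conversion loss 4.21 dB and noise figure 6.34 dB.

1.48 dB

Convert to linear (a loss of L dB is a gain of −L dB): F_i = 10^(NF_i/10), G_i = 10^(G_i,dB/10)
  Stage 1: F_1 = 10^(1.15/10) = 1.303, G_1 = 10^(15.1/10) = 32.36
  Stage 2: F_2 = 10^(6.34/10) = 4.305, G_2 = 10^(−4.21/10) = 0.3793
Friis cascade:
  F = 1.303 + (4.305 − 1)/32.36 = 1.405
NF = 10 log₁₀(1.405) = 1.48 dB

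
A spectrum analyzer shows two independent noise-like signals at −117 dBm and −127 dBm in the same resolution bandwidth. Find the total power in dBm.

Convert to linear, add, convert back:
P₁ = 2.00×10⁻¹⁵ W, P₂ = 2.00×10⁻¹⁶ W
P_tot = 2.19×10⁻¹⁵ W → 10 log₁₀(P_tot / 10⁻³) = −116.6 dBm

−116.6 dBm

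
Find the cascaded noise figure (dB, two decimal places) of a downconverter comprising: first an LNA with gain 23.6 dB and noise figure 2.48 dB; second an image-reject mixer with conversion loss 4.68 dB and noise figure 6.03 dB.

Convert to linear (a loss of L dB is a gain of −L dB): F_i = 10^(NF_i/10), G_i = 10^(G_i,dB/10)
  Stage 1: F_1 = 10^(2.48/10) = 1.770, G_1 = 10^(23.6/10) = 229.1
  Stage 2: F_2 = 10^(6.03/10) = 4.009, G_2 = 10^(−4.68/10) = 0.3404
Friis cascade:
  F = 1.770 + (4.009 − 1)/229.1 = 1.783
NF = 10 log₁₀(1.783) = 2.51 dB

2.51 dB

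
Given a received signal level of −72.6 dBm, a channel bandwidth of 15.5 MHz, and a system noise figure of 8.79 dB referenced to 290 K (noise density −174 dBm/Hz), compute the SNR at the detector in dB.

Noise floor: N = −174 + 10 log₁₀(B) + NF
10 log₁₀(1.55×10⁷) = 71.9 dB
N = −174 + 71.9 + 8.79 = −93.31 dBm
SNR = P_sig − N = −72.6 − (−93.31) = 20.71 dB → 20.7 dB

20.7 dB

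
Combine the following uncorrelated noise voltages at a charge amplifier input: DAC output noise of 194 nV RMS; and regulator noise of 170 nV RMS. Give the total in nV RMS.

258 nV

Uncorrelated sources add in power (mean-square): V_tot = √(ΣV_i²)
V_tot = √[(1.94×10⁻⁷)² + (1.70×10⁻⁷)²] = 2.58×10⁻⁷ V = 258 nV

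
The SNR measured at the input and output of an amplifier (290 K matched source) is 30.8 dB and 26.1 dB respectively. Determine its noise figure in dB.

NF (dB) = SNR_in(dB) − SNR_out(dB) when the source is at T₀
NF = 30.8 − 26.1 = 4.7 dB

4.7 dB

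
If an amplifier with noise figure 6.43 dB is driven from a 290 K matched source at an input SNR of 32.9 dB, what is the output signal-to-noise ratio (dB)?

By definition F = SNR_in/SNR_out, so in dB: SNR_out = SNR_in − NF
SNR_out = 32.9 − 6.43 = 26.47 dB

26.47 dB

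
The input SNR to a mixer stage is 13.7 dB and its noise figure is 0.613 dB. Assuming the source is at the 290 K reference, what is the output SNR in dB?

13.087 dB

By definition F = SNR_in/SNR_out, so in dB: SNR_out = SNR_in − NF
SNR_out = 13.7 − 0.613 = 13.087 dB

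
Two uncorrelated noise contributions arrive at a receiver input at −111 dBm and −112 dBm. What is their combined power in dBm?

Convert to linear, add, convert back:
P₁ = 7.94×10⁻¹⁵ W, P₂ = 6.31×10⁻¹⁵ W
P_tot = 1.43×10⁻¹⁴ W → 10 log₁₀(P_tot / 10⁻³) = −108.5 dBm

−108.5 dBm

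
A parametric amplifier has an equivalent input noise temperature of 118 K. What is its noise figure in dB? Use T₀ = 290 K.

1.48 dB

F = 1 + T_e/T₀ = 1 + 118/290 = 1.4069
NF = 10 log₁₀(1.4069) = 1.48 dB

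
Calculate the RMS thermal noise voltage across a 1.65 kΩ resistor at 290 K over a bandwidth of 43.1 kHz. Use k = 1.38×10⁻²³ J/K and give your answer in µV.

V_n = √(4kTRB)
4kTRB = 4 × 1.38×10⁻²³ × 290 × 1.65×10³ × 4.31×10⁴ = 1.14×10⁻¹² V²
V_n = √(1.14×10⁻¹²) = 1.07×10⁻⁶ V = 1.07 µV

1.07 µV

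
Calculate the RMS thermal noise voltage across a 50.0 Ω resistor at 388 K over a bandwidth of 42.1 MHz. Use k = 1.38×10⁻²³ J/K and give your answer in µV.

V_n = √(4kTRB)
4kTRB = 4 × 1.38×10⁻²³ × 388 × 5.00×10¹ × 4.21×10⁷ = 4.51×10⁻¹¹ V²
V_n = √(4.51×10⁻¹¹) = 6.71×10⁻⁶ V = 6.71 µV

6.71 µV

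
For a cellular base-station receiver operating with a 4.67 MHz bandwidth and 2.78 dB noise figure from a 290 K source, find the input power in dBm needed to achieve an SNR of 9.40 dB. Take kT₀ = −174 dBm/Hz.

−95.1 dBm

Sensitivity = −174 + 10 log₁₀(B) + NF + SNR_min
= −174 + 66.69 + 2.78 + 9.40
= −95.13 dBm → −95.1 dBm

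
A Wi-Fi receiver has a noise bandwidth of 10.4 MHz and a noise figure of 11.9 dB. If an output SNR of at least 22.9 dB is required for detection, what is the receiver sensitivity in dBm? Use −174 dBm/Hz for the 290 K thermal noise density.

Sensitivity = −174 + 10 log₁₀(B) + NF + SNR_min
= −174 + 70.17 + 11.9 + 22.9
= −69.03 dBm → −69.0 dBm

−69.0 dBm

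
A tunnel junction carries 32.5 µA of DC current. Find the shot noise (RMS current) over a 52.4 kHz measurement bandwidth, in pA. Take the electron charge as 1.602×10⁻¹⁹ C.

I_n = √(2qI·B)
2qI·B = 2 × 1.602×10⁻¹⁹ × 3.25×10⁻⁵ × 5.24×10⁴ = 5.46×10⁻¹⁹ A²
I_n = √(5.46×10⁻¹⁹) = 7.39×10⁻¹⁰ A = 739 pA

739 pA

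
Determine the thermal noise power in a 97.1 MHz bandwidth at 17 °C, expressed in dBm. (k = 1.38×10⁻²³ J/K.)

−94.1 dBm

T = 17 °C + 273.15 = 290.15 K
P_n = kTB = 1.38×10⁻²³ × 290.15 × 9.71×10⁷ = 3.89×10⁻¹³ W
In dBm: 10 log₁₀(3.89×10⁻¹³ / 10⁻³) = −94.1 dBm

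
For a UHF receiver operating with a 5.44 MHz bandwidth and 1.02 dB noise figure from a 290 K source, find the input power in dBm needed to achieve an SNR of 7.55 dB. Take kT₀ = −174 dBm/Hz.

Sensitivity = −174 + 10 log₁₀(B) + NF + SNR_min
= −174 + 67.36 + 1.02 + 7.55
= −98.07 dBm → −98.1 dBm

−98.1 dBm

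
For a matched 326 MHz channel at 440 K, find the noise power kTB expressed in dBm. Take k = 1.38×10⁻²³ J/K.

−87.0 dBm

P_n = kTB = 1.38×10⁻²³ × 440 × 3.26×10⁸ = 1.98×10⁻¹² W
In dBm: 10 log₁₀(1.98×10⁻¹² / 10⁻³) = −87.0 dBm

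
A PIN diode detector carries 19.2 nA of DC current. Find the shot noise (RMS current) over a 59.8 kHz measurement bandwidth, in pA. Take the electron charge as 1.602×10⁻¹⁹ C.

I_n = √(2qI·B)
2qI·B = 2 × 1.602×10⁻¹⁹ × 1.92×10⁻⁸ × 5.98×10⁴ = 3.68×10⁻²² A²
I_n = √(3.68×10⁻²²) = 1.92×10⁻¹¹ A = 19.2 pA

19.2 pA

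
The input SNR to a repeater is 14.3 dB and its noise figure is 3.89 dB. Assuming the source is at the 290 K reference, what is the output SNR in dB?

10.41 dB

By definition F = SNR_in/SNR_out, so in dB: SNR_out = SNR_in − NF
SNR_out = 14.3 − 3.89 = 10.41 dB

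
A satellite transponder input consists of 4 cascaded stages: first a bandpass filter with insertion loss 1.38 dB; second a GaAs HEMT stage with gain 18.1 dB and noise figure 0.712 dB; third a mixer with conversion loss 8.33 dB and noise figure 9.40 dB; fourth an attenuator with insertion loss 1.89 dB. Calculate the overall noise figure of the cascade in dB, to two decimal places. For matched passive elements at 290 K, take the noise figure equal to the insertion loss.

2.70 dB

Convert to linear (a loss of L dB is a gain of −L dB): F_i = 10^(NF_i/10), G_i = 10^(G_i,dB/10)
  Stage 1: F_1 = 10^(1.38/10) = 1.374, G_1 = 10^(−1.38/10) = 0.7278
  Stage 2: F_2 = 10^(0.712/10) = 1.178, G_2 = 10^(18.1/10) = 64.57
  Stage 3: F_3 = 10^(9.40/10) = 8.710, G_3 = 10^(−8.33/10) = 0.1469
  Stage 4: F_4 = 10^(1.89/10) = 1.545, G_4 = 10^(−1.89/10) = 0.6471
Friis cascade:
  F = 1.374 + (1.178 − 1)/0.7278 + (8.710 − 1)/46.99 + (1.545 − 1)/6.902 = 1.862
NF = 10 log₁₀(1.862) = 2.70 dB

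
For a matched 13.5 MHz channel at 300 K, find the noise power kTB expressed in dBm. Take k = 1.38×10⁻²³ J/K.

−102.5 dBm

P_n = kTB = 1.38×10⁻²³ × 300 × 1.35×10⁷ = 5.59×10⁻¹⁴ W
In dBm: 10 log₁₀(5.59×10⁻¹⁴ / 10⁻³) = −102.5 dBm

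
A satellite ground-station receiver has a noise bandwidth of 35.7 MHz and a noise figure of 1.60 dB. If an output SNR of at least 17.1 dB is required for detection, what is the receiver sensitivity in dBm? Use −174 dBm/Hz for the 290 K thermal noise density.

Sensitivity = −174 + 10 log₁₀(B) + NF + SNR_min
= −174 + 75.53 + 1.60 + 17.1
= −79.77 dBm → −79.8 dBm

−79.8 dBm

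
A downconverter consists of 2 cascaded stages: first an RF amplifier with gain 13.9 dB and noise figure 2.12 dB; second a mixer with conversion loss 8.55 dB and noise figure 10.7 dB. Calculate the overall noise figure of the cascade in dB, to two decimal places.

3.15 dB

Convert to linear (a loss of L dB is a gain of −L dB): F_i = 10^(NF_i/10), G_i = 10^(G_i,dB/10)
  Stage 1: F_1 = 10^(2.12/10) = 1.629, G_1 = 10^(13.9/10) = 24.55
  Stage 2: F_2 = 10^(10.7/10) = 11.75, G_2 = 10^(−8.55/10) = 0.1396
Friis cascade:
  F = 1.629 + (11.75 − 1)/24.55 = 2.067
NF = 10 log₁₀(2.067) = 3.15 dB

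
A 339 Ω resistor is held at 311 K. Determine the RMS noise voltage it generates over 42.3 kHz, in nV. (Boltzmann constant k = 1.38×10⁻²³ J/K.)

496 nV

V_n = √(4kTRB)
4kTRB = 4 × 1.38×10⁻²³ × 311 × 3.39×10² × 4.23×10⁴ = 2.46×10⁻¹³ V²
V_n = √(2.46×10⁻¹³) = 4.96×10⁻⁷ V = 496 nV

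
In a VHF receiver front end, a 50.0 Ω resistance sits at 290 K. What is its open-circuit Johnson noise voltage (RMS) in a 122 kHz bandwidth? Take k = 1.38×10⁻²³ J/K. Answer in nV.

312 nV

V_n = √(4kTRB)
4kTRB = 4 × 1.38×10⁻²³ × 290 × 5.00×10¹ × 1.22×10⁵ = 9.76×10⁻¹⁴ V²
V_n = √(9.76×10⁻¹⁴) = 3.12×10⁻⁷ V = 312 nV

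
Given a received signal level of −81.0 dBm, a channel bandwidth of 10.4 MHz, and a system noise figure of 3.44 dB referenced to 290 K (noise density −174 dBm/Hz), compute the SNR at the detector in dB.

19.4 dB

Noise floor: N = −174 + 10 log₁₀(B) + NF
10 log₁₀(1.04×10⁷) = 70.17 dB
N = −174 + 70.17 + 3.44 = −100.39 dBm
SNR = P_sig − N = −81.0 − (−100.39) = 19.39 dB → 19.4 dB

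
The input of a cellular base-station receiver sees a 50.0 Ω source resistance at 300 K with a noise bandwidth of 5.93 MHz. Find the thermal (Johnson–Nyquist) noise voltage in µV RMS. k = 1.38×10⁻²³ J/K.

V_n = √(4kTRB)
4kTRB = 4 × 1.38×10⁻²³ × 300 × 5.00×10¹ × 5.93×10⁶ = 4.91×10⁻¹² V²
V_n = √(4.91×10⁻¹²) = 2.22×10⁻⁶ V = 2.22 µV

2.22 µV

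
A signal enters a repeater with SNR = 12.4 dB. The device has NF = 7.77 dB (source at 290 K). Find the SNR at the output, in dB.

4.63 dB

By definition F = SNR_in/SNR_out, so in dB: SNR_out = SNR_in − NF
SNR_out = 12.4 − 7.77 = 4.63 dB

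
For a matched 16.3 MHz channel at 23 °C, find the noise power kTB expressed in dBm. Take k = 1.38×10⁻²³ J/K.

−101.8 dBm

T = 23 °C + 273.15 = 296.15 K
P_n = kTB = 1.38×10⁻²³ × 296.15 × 1.63×10⁷ = 6.66×10⁻¹⁴ W
In dBm: 10 log₁₀(6.66×10⁻¹⁴ / 10⁻³) = −101.8 dBm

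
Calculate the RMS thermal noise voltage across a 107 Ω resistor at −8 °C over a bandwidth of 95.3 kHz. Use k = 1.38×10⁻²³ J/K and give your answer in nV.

386 nV

T = −8 °C + 273.15 = 265.15 K
V_n = √(4kTRB)
4kTRB = 4 × 1.38×10⁻²³ × 265.15 × 1.07×10² × 9.53×10⁴ = 1.49×10⁻¹³ V²
V_n = √(1.49×10⁻¹³) = 3.86×10⁻⁷ V = 386 nV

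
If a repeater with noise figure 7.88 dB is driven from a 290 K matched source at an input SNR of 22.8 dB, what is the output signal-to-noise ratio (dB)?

By definition F = SNR_in/SNR_out, so in dB: SNR_out = SNR_in − NF
SNR_out = 22.8 − 7.88 = 14.92 dB

14.92 dB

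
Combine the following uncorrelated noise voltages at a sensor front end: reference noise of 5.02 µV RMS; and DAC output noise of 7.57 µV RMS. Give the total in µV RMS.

Uncorrelated sources add in power (mean-square): V_tot = √(ΣV_i²)
V_tot = √[(5.02×10⁻⁶)² + (7.57×10⁻⁶)²] = 9.08×10⁻⁶ V = 9.08 µV

9.08 µV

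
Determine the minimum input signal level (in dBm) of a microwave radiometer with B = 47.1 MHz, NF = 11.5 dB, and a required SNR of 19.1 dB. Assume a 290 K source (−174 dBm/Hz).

−66.7 dBm

Sensitivity = −174 + 10 log₁₀(B) + NF + SNR_min
= −174 + 76.73 + 11.5 + 19.1
= −66.67 dBm → −66.7 dBm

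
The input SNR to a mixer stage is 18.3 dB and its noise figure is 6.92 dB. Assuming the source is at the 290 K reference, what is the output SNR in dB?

11.38 dB

By definition F = SNR_in/SNR_out, so in dB: SNR_out = SNR_in − NF
SNR_out = 18.3 − 6.92 = 11.38 dB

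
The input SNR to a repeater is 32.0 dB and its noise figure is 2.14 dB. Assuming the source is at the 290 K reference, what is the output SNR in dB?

By definition F = SNR_in/SNR_out, so in dB: SNR_out = SNR_in − NF
SNR_out = 32.0 − 2.14 = 29.86 dB

29.86 dB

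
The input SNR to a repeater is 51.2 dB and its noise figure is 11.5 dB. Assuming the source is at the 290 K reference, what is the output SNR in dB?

39.7 dB

By definition F = SNR_in/SNR_out, so in dB: SNR_out = SNR_in − NF
SNR_out = 51.2 − 11.5 = 39.7 dB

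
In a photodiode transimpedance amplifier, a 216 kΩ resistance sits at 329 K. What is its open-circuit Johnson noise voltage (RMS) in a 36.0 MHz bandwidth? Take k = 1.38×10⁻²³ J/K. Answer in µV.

V_n = √(4kTRB)
4kTRB = 4 × 1.38×10⁻²³ × 329 × 2.16×10⁵ × 3.60×10⁷ = 1.41×10⁻⁷ V²
V_n = √(1.41×10⁻⁷) = 3.76×10⁻⁴ V = 376 µV

376 µV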